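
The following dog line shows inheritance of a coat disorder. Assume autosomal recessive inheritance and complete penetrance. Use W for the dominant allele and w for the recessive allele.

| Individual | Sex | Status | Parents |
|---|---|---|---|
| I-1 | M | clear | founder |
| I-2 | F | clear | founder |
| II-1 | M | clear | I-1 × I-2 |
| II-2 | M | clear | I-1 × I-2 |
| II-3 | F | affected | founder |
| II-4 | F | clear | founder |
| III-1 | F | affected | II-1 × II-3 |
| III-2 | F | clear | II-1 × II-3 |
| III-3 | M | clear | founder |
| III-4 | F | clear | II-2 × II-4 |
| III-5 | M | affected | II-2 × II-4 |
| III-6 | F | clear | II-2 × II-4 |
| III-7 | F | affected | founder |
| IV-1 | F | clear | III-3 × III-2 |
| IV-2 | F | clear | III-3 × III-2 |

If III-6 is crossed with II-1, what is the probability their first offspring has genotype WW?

II-2 is clear so carries W and passed w to III-5 (ww), so II-2 is Ww.
II-4 is clear so carries W and passed w to III-5 (ww), so II-4 is Ww.
III-6 is a clear offspring of II-2 (Ww) × II-4 (Ww), whose cross gives 1/4 WW : 1/2 Ww : 1/4 ww; conditioning on being clear, III-6 is WW with probability 1/3, Ww with probability 2/3.
II-1 is clear so carries W and passed w to III-1 (ww), so II-1 is Ww.
Summing over parental genotype combinations, P(offspring has genotype WW) = 1/3·1/2 + 2/3·1/4 = 1/3.

1/3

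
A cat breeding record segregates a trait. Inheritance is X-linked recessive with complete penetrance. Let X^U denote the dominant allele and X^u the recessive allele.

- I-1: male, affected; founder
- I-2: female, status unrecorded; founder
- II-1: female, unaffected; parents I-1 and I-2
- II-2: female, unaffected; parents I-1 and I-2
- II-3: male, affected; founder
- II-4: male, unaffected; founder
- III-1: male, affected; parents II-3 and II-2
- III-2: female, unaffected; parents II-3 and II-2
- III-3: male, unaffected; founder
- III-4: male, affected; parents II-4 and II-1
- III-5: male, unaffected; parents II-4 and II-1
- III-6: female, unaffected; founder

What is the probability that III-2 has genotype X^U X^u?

III-2 is unaffected so carries U and received u from II-3 (X^u Y), so III-2 is X^U X^u, giving P(X^U X^u) = 1.

1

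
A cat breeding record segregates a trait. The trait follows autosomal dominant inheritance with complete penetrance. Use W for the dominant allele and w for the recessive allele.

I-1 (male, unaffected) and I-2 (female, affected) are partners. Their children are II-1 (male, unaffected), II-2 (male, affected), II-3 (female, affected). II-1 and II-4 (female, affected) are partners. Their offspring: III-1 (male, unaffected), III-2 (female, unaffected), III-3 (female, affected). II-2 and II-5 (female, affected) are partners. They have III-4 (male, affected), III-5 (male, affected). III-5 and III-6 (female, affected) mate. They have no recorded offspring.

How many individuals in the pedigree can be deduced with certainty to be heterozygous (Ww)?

5

Obligate heterozygotes: I-2 is affected so carries W and passed w to II-1 (ww), so I-2 is Ww; II-2 is affected so carries W and received w from I-1 (ww), so II-2 is Ww; II-3 is affected so carries W and received w from I-1 (ww), so II-3 is Ww; II-4 is affected so carries W and passed w to III-1 (ww), so II-4 is Ww; III-3 is affected so carries W and received w from II-1 (ww), so III-3 is Ww.
Every other individual is either homozygous by phenotype or has at least one consistent homozygous assignment, so the count is 5.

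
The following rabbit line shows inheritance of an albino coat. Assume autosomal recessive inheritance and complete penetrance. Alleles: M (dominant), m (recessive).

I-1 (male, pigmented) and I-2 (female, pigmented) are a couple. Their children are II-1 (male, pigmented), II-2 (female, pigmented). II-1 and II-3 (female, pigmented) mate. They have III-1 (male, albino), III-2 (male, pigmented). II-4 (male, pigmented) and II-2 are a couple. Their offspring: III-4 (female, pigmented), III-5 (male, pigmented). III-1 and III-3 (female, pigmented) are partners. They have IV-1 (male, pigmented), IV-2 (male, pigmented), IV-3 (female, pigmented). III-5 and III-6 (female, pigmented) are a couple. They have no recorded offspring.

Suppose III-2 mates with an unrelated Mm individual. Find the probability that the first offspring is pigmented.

5/6

II-1 is pigmented so carries M and passed m to III-1 (mm), so II-1 is Mm.
II-3 is pigmented so carries M and passed m to III-1 (mm), so II-3 is Mm.
III-2 is a pigmented offspring of II-1 (Mm) × II-3 (Mm), whose cross gives 1/4 MM : 1/2 Mm : 1/4 mm; conditioning on being pigmented, III-2 is MM with probability 1/3, Mm with probability 2/3.
Summing over parental genotype combinations, P(offspring is pigmented) = 1/3·1 + 2/3·3/4 = 5/6.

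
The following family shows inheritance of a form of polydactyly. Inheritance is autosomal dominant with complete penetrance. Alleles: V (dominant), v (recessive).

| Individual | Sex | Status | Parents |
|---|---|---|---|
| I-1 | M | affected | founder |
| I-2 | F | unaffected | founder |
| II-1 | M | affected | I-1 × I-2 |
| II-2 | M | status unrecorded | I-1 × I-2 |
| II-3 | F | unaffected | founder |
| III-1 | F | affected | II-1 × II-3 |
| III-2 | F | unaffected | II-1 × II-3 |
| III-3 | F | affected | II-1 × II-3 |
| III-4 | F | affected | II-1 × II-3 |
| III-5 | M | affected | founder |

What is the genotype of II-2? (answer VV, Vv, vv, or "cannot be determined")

II-2's phenotype is unrecorded, and no parent or child forces a single allele at both positions; consistent genotype assignments exist with II-2 as Vv or vv.

cannot be determined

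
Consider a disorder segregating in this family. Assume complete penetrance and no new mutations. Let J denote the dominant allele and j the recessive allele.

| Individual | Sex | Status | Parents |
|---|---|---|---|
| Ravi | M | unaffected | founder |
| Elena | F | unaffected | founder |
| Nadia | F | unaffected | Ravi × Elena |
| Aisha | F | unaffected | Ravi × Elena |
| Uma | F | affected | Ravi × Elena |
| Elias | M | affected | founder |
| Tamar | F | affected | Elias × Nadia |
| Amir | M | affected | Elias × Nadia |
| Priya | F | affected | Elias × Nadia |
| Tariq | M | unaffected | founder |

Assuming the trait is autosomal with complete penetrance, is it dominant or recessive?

recessive

Ravi and Elena are both unaffected yet have an affected child Uma. Under dominance, an affected child requires at least one affected parent, so the trait cannot be dominant.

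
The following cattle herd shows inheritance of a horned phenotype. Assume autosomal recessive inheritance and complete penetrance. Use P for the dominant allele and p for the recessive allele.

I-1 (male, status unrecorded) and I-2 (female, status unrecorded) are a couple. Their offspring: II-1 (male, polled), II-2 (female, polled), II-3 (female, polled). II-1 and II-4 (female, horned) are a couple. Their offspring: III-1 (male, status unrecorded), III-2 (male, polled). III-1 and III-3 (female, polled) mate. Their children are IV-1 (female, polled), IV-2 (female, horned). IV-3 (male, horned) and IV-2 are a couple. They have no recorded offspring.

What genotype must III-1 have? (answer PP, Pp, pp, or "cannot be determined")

III-1's phenotype is unrecorded, and no parent or child forces a single allele at both positions; consistent genotype assignments exist with III-1 as Pp or pp.

cannot be determined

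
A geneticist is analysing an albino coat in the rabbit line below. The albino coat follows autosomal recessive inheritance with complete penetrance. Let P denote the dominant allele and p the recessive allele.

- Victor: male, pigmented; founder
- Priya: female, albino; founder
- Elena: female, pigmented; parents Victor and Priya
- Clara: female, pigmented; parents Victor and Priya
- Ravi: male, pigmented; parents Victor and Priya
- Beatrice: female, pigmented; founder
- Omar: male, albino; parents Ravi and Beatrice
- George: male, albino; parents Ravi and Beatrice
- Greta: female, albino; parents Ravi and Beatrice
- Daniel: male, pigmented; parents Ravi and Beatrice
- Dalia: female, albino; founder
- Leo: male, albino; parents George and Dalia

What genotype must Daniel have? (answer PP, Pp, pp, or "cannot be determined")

Daniel's phenotype allows PP or Pp, and no parent or child forces a single allele at both positions; consistent genotype assignments exist with Daniel as PP or Pp.

cannot be determined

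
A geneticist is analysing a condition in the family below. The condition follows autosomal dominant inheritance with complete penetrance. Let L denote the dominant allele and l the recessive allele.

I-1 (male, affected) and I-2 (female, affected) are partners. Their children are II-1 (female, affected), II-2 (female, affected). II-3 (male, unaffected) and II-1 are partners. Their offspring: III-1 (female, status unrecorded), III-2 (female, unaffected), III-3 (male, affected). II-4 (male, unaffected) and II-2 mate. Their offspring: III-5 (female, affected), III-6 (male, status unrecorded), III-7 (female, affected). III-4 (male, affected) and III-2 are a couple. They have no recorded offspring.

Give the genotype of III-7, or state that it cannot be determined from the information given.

From phenotype alone, III-7 is LL or Ll.
III-7 is affected so carries L and received l from II-4 (ll), so III-7 is Ll.

Ll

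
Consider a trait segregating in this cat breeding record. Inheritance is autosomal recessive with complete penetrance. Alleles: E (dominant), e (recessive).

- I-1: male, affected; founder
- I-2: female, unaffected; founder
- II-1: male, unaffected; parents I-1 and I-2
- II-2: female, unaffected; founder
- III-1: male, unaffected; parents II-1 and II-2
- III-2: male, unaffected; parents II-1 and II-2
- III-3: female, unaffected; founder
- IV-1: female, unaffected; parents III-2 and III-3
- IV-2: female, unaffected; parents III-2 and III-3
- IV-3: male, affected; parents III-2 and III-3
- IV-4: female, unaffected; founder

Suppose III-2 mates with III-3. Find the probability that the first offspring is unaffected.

3/4

III-2 is unaffected so carries E and passed e to IV-3 (ee), so III-2 is Ee.
III-3 is unaffected so carries E and passed e to IV-3 (ee), so III-3 is Ee.
The cross gives 1/4 EE : 1/2 Ee : 1/4 ee, so P(offspring is unaffected) = 3/4.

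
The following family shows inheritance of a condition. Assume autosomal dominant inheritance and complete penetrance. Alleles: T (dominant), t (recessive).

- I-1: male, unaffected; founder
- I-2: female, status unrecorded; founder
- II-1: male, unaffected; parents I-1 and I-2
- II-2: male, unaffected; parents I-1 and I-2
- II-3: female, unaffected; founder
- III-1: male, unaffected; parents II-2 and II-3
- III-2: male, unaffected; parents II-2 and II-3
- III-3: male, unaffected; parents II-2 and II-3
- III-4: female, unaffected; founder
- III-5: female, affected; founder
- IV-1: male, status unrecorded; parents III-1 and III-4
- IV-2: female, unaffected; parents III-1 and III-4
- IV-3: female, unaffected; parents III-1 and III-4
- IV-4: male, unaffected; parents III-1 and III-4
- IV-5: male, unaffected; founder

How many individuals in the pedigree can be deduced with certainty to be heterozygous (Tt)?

No individual's genotype is forced to Tt by the pedigree, so the count is 0.

0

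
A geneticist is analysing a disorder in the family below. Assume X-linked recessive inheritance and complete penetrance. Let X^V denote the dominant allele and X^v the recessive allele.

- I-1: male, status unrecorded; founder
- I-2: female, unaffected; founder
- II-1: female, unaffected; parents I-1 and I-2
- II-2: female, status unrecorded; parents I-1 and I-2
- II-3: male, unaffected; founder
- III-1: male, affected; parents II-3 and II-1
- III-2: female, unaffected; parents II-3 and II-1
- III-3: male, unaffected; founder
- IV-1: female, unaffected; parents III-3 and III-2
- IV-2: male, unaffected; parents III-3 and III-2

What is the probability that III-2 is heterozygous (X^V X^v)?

II-3 is unaffected, so II-3 is X^V Y.
II-1 is unaffected so carries V and passed v to III-1 (X^v Y), so II-1 is X^V X^v.
Their cross gives offspring ratios 1/2 X^V X^V : 1/2 X^V X^v. Conditioning on III-2 being unaffected, P(X^V X^v) = 1/2 / 1 = 1/2 before taking III-2's own offspring into account.
III-3 is unaffected, so III-3 is X^V Y.
Now use III-2's offspring. Probability of each recorded status — unaffected son IV-2: 1/2 if III-2 is X^V X^v, 1 if X^V X^V. (IV-1: equally likely either way, so uninformative.)
Bayes: P(X^V X^v) = 1/2·1/2 / (1/2·1/2 + 1/2·1) = 1/3.

1/3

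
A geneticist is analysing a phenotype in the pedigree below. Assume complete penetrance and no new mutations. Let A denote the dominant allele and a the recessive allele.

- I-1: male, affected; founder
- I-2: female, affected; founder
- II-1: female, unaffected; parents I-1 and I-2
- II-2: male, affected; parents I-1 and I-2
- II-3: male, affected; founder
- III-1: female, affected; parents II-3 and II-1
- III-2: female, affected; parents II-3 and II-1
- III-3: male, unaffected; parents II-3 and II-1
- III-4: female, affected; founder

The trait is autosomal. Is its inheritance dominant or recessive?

dominant

I-1 and I-2 are both affected yet have an unaffected child II-1. Under a recessive model two affected parents are homozygous and every child would be affected, so the trait cannot be recessive.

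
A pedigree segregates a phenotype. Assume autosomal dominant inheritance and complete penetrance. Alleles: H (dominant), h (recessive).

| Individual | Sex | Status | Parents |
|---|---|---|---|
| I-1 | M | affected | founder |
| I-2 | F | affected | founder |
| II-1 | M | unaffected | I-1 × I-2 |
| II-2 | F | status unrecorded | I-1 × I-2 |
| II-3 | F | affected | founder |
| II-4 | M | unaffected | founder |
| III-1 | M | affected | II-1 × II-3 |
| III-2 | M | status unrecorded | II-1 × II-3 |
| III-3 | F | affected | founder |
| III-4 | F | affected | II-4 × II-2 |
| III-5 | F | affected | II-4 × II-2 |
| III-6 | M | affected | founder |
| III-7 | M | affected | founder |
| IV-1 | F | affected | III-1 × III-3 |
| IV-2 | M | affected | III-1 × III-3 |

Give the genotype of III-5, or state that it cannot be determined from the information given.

Hh

From phenotype alone, III-5 is HH or Hh.
III-5 is affected so carries H and received h from II-4 (hh), so III-5 is Hh.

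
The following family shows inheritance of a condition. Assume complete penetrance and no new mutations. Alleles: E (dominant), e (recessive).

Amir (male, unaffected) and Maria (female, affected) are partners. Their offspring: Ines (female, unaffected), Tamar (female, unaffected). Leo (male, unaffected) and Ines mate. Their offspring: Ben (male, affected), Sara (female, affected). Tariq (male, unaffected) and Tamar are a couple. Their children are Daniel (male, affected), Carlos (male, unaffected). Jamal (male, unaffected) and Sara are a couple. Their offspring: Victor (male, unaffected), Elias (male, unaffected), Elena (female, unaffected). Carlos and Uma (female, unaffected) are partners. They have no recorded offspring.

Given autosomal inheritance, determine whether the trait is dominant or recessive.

recessive

Leo and Ines are both unaffected yet have an affected child Ben. Under dominance, an affected child requires at least one affected parent, so the trait cannot be dominant.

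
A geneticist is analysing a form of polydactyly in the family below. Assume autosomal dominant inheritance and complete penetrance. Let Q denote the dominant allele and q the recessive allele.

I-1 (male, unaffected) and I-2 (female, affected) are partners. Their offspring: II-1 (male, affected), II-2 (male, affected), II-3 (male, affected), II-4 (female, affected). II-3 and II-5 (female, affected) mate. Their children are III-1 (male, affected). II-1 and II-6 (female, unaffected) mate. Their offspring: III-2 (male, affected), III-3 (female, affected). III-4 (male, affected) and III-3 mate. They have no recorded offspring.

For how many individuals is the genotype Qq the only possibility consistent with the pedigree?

Obligate heterozygotes: II-1 is affected so carries Q and received q from I-1 (qq), so II-1 is Qq; II-2 is affected so carries Q and received q from I-1 (qq), so II-2 is Qq; II-3 is affected so carries Q and received q from I-1 (qq), so II-3 is Qq; II-4 is affected so carries Q and received q from I-1 (qq), so II-4 is Qq; III-2 is affected so carries Q and received q from II-6 (qq), so III-2 is Qq; III-3 is affected so carries Q and received q from II-6 (qq), so III-3 is Qq.
Every other individual is either homozygous by phenotype or has at least one consistent homozygous assignment, so the count is 6.

6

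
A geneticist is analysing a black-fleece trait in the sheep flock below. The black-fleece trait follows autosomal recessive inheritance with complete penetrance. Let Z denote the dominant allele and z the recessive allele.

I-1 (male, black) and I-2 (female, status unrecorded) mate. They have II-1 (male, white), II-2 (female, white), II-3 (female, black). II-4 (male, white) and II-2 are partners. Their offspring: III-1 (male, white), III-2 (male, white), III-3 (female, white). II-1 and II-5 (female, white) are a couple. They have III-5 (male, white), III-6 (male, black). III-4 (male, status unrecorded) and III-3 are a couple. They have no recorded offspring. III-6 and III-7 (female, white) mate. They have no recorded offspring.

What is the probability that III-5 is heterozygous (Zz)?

II-1 is white so carries Z and received z from I-1 (zz), so II-1 is Zz.
II-5 is white so carries Z and passed z to III-6 (zz), so II-5 is Zz.
Their cross gives offspring ratios 1/4 ZZ : 1/2 Zz : 1/4 zz. Conditioning on III-5 being white, P(Zz) = 1/2 / 3/4 = 2/3.

2/3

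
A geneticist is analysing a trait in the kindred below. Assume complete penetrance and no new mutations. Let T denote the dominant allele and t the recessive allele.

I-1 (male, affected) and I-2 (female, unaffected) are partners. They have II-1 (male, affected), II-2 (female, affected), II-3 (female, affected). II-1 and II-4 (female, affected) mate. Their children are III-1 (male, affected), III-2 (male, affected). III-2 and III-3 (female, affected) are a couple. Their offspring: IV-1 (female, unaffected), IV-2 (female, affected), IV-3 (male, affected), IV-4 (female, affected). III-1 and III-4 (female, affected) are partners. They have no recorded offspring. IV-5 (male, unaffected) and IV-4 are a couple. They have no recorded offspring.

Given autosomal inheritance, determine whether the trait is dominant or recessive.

III-2 and III-3 are both affected yet have an unaffected child IV-1. Under a recessive model two affected parents are homozygous and every child would be affected, so the trait cannot be recessive.

dominant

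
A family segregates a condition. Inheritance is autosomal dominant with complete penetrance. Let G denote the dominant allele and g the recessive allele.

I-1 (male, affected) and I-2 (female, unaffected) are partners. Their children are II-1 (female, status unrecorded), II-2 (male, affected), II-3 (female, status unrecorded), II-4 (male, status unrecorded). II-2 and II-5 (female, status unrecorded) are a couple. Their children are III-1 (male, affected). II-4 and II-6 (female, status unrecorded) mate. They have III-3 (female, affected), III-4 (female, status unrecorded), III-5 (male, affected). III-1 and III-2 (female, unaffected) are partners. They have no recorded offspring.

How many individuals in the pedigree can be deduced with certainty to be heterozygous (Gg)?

Obligate heterozygotes: II-2 is affected so carries G and received g from I-2 (gg), so II-2 is Gg.
Every other individual is either homozygous by phenotype or has at least one consistent homozygous assignment, so the count is 1.

1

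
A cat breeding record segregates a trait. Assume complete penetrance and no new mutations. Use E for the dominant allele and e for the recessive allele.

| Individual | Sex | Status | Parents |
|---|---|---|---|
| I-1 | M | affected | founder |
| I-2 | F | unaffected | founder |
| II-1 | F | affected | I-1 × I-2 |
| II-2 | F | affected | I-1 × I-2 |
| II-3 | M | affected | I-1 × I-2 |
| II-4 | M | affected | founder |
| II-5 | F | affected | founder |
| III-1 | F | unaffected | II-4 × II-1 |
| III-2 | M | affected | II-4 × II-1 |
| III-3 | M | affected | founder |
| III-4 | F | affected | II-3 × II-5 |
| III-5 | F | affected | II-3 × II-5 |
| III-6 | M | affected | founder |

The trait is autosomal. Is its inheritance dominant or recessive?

II-4 and II-1 are both affected yet have an unaffected child III-1. Under a recessive model two affected parents are homozygous and every child would be affected, so the trait cannot be recessive.

dominant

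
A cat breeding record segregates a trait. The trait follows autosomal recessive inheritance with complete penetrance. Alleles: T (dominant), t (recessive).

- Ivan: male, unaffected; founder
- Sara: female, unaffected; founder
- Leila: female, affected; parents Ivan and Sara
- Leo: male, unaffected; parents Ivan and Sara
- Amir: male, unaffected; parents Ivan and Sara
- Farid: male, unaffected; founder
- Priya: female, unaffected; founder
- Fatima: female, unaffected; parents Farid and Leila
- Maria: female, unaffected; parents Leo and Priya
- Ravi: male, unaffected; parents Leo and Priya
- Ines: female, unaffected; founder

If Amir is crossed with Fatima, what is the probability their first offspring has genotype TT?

Ivan is unaffected so carries T and passed t to Leila (tt), so Ivan is Tt.
Sara is unaffected so carries T and passed t to Leila (tt), so Sara is Tt.
Amir is an unaffected offspring of Ivan (Tt) × Sara (Tt), whose cross gives 1/4 TT : 1/2 Tt : 1/4 tt; conditioning on being unaffected, Amir is TT with probability 1/3, Tt with probability 2/3.
Fatima is unaffected so carries T and received t from Leila (tt), so Fatima is Tt.
Summing over parental genotype combinations, P(offspring has genotype TT) = 1/3·1/2 + 2/3·1/4 = 1/3.

1/3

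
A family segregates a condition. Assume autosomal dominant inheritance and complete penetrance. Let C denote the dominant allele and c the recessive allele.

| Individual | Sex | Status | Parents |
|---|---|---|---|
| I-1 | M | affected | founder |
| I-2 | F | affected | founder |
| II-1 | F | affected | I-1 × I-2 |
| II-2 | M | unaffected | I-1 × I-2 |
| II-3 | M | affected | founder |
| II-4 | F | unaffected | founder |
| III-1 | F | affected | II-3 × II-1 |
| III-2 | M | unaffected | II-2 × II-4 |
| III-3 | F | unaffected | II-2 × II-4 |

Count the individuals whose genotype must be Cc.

2

Obligate heterozygotes: I-1 is affected so carries C and passed c to II-2 (cc), so I-1 is Cc; I-2 is affected so carries C and passed c to II-2 (cc), so I-2 is Cc.
Every other individual is either homozygous by phenotype or has at least one consistent homozygous assignment, so the count is 2.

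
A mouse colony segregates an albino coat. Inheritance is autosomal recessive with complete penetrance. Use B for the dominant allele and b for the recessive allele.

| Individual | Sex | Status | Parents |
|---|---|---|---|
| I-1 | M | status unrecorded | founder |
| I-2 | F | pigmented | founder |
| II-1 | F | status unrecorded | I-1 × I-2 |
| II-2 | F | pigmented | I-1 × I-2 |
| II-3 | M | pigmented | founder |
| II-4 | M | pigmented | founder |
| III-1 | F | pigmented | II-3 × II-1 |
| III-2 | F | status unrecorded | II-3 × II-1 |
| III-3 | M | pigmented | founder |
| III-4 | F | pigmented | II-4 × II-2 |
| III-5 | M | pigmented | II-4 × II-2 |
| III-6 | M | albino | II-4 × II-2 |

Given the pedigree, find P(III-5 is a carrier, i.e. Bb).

2/3

II-4 is pigmented so carries B and passed b to III-6 (bb), so II-4 is Bb.
II-2 is pigmented so carries B and passed b to III-6 (bb), so II-2 is Bb.
Their cross gives offspring ratios 1/4 BB : 1/2 Bb : 1/4 bb. Conditioning on III-5 being pigmented, P(Bb) = 1/2 / 3/4 = 2/3.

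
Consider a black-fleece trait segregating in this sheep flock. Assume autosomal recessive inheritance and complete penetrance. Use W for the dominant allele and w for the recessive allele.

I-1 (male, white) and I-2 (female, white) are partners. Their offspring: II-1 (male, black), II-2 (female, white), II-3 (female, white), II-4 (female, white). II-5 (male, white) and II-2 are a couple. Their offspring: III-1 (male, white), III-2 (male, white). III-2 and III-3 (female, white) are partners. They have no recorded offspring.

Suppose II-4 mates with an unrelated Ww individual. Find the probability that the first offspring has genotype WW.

I-1 is white so carries W and passed w to II-1 (ww), so I-1 is Ww.
I-2 is white so carries W and passed w to II-1 (ww), so I-2 is Ww.
II-4 is a white offspring of I-1 (Ww) × I-2 (Ww), whose cross gives 1/4 WW : 1/2 Ww : 1/4 ww; conditioning on being white, II-4 is WW with probability 1/3, Ww with probability 2/3.
Summing over parental genotype combinations, P(offspring has genotype WW) = 1/3·1/2 + 2/3·1/4 = 1/3.

1/3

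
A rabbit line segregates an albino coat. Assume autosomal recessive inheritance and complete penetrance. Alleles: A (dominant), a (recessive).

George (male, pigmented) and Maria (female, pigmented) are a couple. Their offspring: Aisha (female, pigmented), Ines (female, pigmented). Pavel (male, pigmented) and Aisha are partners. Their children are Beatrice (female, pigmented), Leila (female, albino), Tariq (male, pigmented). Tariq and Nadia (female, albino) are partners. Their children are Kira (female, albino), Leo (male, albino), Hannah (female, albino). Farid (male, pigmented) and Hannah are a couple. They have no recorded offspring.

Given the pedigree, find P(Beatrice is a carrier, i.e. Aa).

2/3

Pavel is pigmented so carries A and passed a to Leila (aa), so Pavel is Aa.
Aisha is pigmented so carries A and passed a to Leila (aa), so Aisha is Aa.
Their cross gives offspring ratios 1/4 AA : 1/2 Aa : 1/4 aa. Conditioning on Beatrice being pigmented, P(Aa) = 1/2 / 3/4 = 2/3.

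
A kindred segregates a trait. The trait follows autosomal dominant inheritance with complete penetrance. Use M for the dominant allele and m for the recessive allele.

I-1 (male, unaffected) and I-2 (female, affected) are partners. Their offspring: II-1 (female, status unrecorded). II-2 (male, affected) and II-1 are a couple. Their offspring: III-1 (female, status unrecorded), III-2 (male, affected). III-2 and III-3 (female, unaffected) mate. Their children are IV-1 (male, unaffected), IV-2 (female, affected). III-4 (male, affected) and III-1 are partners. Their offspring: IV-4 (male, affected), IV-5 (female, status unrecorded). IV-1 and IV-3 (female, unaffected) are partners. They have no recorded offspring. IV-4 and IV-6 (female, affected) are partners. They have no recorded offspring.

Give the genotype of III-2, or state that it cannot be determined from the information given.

From phenotype alone, III-2 is MM or Mm.
III-2 is affected so carries M and passed m to IV-1 (mm), so III-2 is Mm.

Mm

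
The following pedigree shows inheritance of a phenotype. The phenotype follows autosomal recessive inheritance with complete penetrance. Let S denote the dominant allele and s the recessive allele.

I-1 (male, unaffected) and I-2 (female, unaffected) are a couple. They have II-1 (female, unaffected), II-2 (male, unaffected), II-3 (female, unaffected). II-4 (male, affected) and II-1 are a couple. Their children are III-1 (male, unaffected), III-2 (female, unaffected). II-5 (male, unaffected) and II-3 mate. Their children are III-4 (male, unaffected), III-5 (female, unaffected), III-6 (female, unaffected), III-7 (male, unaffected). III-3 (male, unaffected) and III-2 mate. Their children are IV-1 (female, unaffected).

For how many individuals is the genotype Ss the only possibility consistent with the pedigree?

Obligate heterozygotes: III-1 is unaffected so carries S and received s from II-4 (ss), so III-1 is Ss; III-2 is unaffected so carries S and received s from II-4 (ss), so III-2 is Ss.
Every other individual is either homozygous by phenotype or has at least one consistent homozygous assignment, so the count is 2.

2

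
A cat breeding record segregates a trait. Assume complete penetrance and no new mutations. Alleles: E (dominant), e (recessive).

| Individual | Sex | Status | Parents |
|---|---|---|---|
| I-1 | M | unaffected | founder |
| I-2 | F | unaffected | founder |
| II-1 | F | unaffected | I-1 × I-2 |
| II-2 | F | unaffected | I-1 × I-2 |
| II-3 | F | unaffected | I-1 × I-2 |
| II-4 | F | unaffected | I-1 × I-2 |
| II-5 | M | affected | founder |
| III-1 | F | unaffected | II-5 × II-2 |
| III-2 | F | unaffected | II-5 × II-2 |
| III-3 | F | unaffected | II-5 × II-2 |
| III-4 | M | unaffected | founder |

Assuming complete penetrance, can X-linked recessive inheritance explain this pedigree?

Yes

A consistent assignment under X-linked recessive exists: I-1 X^E Y, I-2 X^E X^E, II-1 X^E X^E, II-2 X^E X^E, II-3 X^E X^E, II-4 X^E X^E, II-5 X^e Y, III-1 X^E X^e, III-2 X^E X^e, III-3 X^E X^e, III-4 X^E Y.
In this assignment every recorded phenotype matches its genotype and every non-founder's genotype is obtainable from its parents' genotypes, so the pedigree is consistent.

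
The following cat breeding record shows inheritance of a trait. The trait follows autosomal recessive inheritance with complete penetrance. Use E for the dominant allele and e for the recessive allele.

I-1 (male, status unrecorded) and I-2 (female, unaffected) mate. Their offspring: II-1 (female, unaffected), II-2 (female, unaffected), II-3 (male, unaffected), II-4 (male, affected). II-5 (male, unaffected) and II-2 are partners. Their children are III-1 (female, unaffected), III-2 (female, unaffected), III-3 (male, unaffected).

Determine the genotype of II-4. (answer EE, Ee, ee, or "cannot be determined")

II-4 is affected, so II-4 is ee.

ee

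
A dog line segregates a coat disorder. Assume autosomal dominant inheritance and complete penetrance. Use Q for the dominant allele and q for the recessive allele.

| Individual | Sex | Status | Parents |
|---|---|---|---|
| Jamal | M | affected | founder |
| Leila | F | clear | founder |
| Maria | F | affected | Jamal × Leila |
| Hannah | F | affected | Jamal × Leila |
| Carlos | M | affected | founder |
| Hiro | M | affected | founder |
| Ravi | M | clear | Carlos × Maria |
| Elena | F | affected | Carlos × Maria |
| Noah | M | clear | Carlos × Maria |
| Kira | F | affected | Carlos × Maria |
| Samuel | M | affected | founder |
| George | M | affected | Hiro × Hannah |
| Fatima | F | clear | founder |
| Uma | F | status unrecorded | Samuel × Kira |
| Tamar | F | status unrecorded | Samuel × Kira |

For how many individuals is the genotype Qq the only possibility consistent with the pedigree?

3

Obligate heterozygotes: Maria is affected so carries Q and received q from Leila (qq), so Maria is Qq; Hannah is affected so carries Q and received q from Leila (qq), so Hannah is Qq; Carlos is affected so carries Q and passed q to Ravi (qq), so Carlos is Qq.
Every other individual is either homozygous by phenotype or has at least one consistent homozygous assignment, so the count is 3.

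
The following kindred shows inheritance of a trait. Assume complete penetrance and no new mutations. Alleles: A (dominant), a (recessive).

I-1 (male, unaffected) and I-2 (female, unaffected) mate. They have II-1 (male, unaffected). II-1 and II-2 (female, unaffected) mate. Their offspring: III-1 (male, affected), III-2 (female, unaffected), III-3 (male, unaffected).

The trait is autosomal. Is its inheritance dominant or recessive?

recessive

II-1 and II-2 are both unaffected yet have an affected child III-1. Under dominance, an affected child requires at least one affected parent, so the trait cannot be dominant.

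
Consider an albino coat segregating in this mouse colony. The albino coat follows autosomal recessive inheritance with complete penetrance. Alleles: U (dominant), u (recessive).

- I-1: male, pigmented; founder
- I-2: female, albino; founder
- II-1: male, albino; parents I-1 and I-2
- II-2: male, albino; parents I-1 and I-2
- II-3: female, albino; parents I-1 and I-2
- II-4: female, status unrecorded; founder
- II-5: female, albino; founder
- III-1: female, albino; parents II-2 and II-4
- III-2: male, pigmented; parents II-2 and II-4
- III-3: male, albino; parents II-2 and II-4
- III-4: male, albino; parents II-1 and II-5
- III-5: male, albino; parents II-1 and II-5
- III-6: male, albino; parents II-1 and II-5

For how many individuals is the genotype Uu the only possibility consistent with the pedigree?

3

Obligate heterozygotes: I-1 is pigmented so carries U and passed u to II-1 (uu), so I-1 is Uu; II-4 passed U to III-2 (Uu, whose u came from II-2) and passed u to III-1 (uu), so II-4 is Uu; III-2 is pigmented so carries U and received u from II-2 (uu), so III-2 is Uu.
Every other individual is either homozygous by phenotype or has at least one consistent homozygous assignment, so the count is 3.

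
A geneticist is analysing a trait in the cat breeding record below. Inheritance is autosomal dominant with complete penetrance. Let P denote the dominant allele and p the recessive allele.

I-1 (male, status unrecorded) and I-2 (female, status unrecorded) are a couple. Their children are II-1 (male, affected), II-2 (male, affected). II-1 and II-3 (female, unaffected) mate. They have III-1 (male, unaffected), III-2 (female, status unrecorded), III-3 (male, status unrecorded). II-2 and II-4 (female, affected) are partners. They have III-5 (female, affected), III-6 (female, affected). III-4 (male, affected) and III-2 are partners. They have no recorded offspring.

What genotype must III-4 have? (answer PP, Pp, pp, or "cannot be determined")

III-4's phenotype allows PP or Pp, and no parent or child forces a single allele at both positions; consistent genotype assignments exist with III-4 as PP or Pp.

cannot be determined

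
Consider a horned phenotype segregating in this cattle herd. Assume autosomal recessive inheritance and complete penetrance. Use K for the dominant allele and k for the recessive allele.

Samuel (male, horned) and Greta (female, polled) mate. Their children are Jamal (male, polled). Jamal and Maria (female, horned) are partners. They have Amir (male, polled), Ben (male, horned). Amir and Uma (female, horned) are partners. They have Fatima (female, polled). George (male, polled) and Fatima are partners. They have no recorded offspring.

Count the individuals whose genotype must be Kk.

Obligate heterozygotes: Jamal is polled so carries K and received k from Samuel (kk), so Jamal is Kk; Amir is polled so carries K and received k from Maria (kk), so Amir is Kk; Fatima is polled so carries K and received k from Uma (kk), so Fatima is Kk.
Every other individual is either homozygous by phenotype or has at least one consistent homozygous assignment, so the count is 3.

3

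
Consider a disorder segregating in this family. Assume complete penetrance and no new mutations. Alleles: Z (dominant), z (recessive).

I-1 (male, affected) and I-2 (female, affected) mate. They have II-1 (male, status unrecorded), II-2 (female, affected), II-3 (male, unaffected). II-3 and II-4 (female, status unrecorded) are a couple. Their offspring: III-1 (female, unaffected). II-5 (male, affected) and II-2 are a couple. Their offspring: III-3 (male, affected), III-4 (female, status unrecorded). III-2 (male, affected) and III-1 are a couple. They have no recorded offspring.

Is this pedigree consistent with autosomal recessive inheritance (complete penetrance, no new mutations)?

Under autosomal recessive, II-3 (unaffected, male) cannot arise from I-1 (affected) × I-2 (affected).

No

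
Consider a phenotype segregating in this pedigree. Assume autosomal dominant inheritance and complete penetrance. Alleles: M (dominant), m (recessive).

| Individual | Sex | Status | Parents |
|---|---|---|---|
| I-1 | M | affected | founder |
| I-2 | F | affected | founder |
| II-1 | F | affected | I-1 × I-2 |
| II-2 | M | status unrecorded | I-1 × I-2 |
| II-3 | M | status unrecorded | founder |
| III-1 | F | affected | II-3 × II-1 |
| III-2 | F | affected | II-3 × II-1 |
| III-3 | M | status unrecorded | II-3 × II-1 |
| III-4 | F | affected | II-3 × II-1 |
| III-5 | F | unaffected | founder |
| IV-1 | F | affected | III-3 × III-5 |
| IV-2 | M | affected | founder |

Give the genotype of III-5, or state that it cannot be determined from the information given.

mm

III-5 is unaffected, so III-5 is mm.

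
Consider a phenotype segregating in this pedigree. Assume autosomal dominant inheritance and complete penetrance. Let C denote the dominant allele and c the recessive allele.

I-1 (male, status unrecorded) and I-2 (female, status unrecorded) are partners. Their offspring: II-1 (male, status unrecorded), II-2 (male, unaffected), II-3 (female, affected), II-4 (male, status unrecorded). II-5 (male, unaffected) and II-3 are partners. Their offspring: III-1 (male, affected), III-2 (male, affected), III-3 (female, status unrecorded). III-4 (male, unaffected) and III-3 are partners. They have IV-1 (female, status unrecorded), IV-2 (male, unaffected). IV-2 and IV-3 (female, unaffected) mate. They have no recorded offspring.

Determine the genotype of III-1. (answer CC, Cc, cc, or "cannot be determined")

Cc

From phenotype alone, III-1 is CC or Cc.
III-1 is affected so carries C and received c from II-5 (cc), so III-1 is Cc.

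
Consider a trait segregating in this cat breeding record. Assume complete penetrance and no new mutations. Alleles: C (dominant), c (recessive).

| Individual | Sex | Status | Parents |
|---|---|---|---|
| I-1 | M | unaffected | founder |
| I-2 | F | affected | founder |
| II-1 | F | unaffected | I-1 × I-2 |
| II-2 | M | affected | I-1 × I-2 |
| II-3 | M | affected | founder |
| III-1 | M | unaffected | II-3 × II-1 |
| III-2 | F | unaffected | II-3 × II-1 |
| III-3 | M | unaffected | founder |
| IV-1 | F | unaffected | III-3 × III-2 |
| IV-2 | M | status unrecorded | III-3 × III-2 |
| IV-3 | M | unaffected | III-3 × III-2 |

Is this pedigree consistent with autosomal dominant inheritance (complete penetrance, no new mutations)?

A consistent assignment under autosomal dominant exists: I-1 cc, I-2 Cc, II-1 cc, II-2 Cc, II-3 Cc, III-1 cc, III-2 cc, III-3 cc, IV-1 cc, IV-2 cc, IV-3 cc.
In this assignment every recorded phenotype matches its genotype and every non-founder's genotype is obtainable from its parents' genotypes, so the pedigree is consistent.

Yes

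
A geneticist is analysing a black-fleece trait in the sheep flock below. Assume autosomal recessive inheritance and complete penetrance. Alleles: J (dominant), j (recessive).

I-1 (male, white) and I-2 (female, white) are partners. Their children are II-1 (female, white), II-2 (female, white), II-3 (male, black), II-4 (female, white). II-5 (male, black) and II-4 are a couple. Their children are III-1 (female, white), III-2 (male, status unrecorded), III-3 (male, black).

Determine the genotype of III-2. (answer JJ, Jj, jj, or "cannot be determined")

cannot be determined

III-2's phenotype is unrecorded, and no parent or child forces a single allele at both positions; consistent genotype assignments exist with III-2 as Jj or jj.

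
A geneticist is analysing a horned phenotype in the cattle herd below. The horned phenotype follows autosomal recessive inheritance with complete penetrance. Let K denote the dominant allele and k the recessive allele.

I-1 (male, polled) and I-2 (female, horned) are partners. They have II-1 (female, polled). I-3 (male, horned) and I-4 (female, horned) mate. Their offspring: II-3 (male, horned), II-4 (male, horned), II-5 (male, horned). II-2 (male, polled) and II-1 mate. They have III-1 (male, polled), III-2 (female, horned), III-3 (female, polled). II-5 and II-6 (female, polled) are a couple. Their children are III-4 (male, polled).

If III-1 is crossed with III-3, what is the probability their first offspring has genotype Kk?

4/9

II-2 is polled so carries K and passed k to III-2 (kk), so II-2 is Kk.
II-1 is polled so carries K and received k from I-2 (kk), so II-1 is Kk.
III-1 is a polled offspring of II-2 (Kk) × II-1 (Kk), whose cross gives 1/4 KK : 1/2 Kk : 1/4 kk; conditioning on being polled, III-1 is KK with probability 1/3, Kk with probability 2/3.
III-3 is a polled offspring of II-2 (Kk) × II-1 (Kk), whose cross gives 1/4 KK : 1/2 Kk : 1/4 kk; conditioning on being polled, III-3 is KK with probability 1/3, Kk with probability 2/3.
Summing over parental genotype combinations, P(offspring has genotype Kk) = 2/9·1/2 + 2/9·1/2 + 4/9·1/2 = 4/9.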